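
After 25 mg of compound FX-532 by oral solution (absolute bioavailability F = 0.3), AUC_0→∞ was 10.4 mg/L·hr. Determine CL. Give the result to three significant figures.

CL = 0.721 L/hr

CL = F × Dose / AUC_0→∞
   = 0.3 × 25 / 10.4 = 0.721154 L/hr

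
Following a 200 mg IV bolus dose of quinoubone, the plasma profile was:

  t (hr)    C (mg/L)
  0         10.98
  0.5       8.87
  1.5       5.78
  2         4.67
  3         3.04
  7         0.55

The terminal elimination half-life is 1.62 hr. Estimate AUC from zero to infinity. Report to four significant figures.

Trapezoidal AUC_0→7:
  [0→0.5]: (10.98+8.87)/2 × 0.5 = 4.9625
  [0.5→1.5]: (8.87+5.78)/2 × 1 = 7.325
  [1.5→2]: (5.78+4.67)/2 × 0.5 = 2.6125
  [2→3]: (4.67+3.04)/2 × 1 = 3.855
  [3→7]: (3.04+0.55)/2 × 4 = 7.18
  Sum = 25.935 mg/L·hr
k_e = ln2 / t½ = 0.693147 / 1.62 = 0.4279 hr^-1
Extrapolated tail: C_last / k_e = 0.55 / 0.4279 = 1.285
AUC_0→∞ = 25.935 + 1.285 = 27.22 mg/L·hr

AUC = 27.22 mg/L·hr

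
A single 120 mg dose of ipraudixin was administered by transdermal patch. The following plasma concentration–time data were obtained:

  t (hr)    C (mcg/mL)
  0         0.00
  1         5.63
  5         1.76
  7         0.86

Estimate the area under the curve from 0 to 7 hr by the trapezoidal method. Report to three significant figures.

Trapezoidal AUC_0→7:
  [0→1]: (0.00+5.63)/2 × 1 = 2.815
  [1→5]: (5.63+1.76)/2 × 4 = 14.78
  [5→7]: (1.76+0.86)/2 × 2 = 2.62
  Sum = 20.215 mcg/mL·hr

AUC = 20.2 mcg/mL·hr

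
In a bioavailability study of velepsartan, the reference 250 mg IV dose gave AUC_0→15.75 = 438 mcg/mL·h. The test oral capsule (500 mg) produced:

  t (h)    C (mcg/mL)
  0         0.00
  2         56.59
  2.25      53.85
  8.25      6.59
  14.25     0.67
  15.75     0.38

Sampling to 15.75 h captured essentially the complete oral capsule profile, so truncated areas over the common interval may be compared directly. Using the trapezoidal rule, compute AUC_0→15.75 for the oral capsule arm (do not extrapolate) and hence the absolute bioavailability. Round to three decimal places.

Trapezoidal AUC_0→15.75 (oral capsule):
  [0→2]: (0.00+56.59)/2 × 2 = 56.59
  [2→2.25]: (56.59+53.85)/2 × 0.25 = 13.805
  [2.25→8.25]: (53.85+6.59)/2 × 6 = 181.32
  [8.25→14.25]: (6.59+0.67)/2 × 6 = 21.78
  [14.25→15.75]: (0.67+0.38)/2 × 1.5 = 0.7875
  Sum = 274.2825 mcg/mL·h
F = (AUC_ev/D_ev)/(AUC_iv/D_iv) = (274.2825/500)/(438/250) = 0.548565/1.752 = 0.3131

F = 0.313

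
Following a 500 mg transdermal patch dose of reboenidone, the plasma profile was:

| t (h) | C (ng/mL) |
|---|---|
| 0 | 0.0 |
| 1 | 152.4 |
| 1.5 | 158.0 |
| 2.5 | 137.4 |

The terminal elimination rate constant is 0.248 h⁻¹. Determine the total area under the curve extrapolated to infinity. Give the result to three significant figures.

Trapezoidal AUC_0→2.5:
  [0→1]: (0.0+152.4)/2 × 1 = 76.2
  [1→1.5]: (152.4+158.0)/2 × 0.5 = 77.6
  [1.5→2.5]: (158.0+137.4)/2 × 1 = 147.7
  Sum = 301.5 ng/mL·h
Extrapolated tail: C_last / k_e = 137.4 / 0.248 = 554.032
AUC_0→∞ = 301.5 + 554.032 = 855.532 ng/mL·h

AUC = 856 ng/mL·h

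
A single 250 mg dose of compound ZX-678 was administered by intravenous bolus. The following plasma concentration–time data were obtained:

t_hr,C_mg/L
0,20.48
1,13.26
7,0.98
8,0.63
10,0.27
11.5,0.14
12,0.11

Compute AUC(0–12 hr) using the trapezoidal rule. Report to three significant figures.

Trapezoidal AUC_0→12:
  [0→1]: (20.48+13.26)/2 × 1 = 16.87
  [1→7]: (13.26+0.98)/2 × 6 = 42.72
  [7→8]: (0.98+0.63)/2 × 1 = 0.805
  [8→10]: (0.63+0.27)/2 × 2 = 0.9
  [10→11.5]: (0.27+0.14)/2 × 1.5 = 0.3075
  [11.5→12]: (0.14+0.11)/2 × 0.5 = 0.0625
  Sum = 61.665 mg/L·hr

AUC = 61.7 mg/L·hr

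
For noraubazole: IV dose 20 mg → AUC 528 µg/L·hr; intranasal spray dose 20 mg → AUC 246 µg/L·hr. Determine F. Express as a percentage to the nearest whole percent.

F = 47%

F = (AUC_ev / D_ev) / (AUC_iv / D_iv)
  = (246/20) / (528/20)
  = 12.3 / 26.4 = 0.4659
  = 46.59%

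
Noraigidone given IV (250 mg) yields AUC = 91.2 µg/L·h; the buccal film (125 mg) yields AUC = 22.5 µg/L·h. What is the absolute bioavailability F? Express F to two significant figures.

F = (AUC_ev / D_ev) / (AUC_iv / D_iv)
  = (22.5/125) / (91.2/250)
  = 0.18 / 0.3648 = 0.4934

F = 0.49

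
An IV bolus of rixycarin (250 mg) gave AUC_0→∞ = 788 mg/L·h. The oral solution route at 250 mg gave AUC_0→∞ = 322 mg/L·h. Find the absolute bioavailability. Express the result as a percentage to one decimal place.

F = (AUC_ev / D_ev) / (AUC_iv / D_iv)
  = (322/250) / (788/250)
  = 1.288 / 3.152 = 0.4086
  = 40.86%

F = 40.9%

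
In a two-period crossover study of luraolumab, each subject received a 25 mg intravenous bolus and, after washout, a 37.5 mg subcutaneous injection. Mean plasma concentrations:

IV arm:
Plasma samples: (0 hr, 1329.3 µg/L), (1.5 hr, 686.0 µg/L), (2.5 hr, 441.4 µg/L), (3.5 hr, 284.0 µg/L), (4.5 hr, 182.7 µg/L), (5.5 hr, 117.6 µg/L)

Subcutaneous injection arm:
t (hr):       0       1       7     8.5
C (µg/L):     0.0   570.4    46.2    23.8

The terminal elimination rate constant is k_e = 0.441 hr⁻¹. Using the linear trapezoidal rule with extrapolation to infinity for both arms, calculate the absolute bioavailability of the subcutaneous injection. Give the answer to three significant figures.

Trapezoidal AUC_0→5.5 (IV):
  [0→1.5]: (1329.3+686.0)/2 × 1.5 = 1511.475
  [1.5→2.5]: (686.0+441.4)/2 × 1 = 563.7
  [2.5→3.5]: (441.4+284.0)/2 × 1 = 362.7
  [3.5→4.5]: (284.0+182.7)/2 × 1 = 233.35
  [4.5→5.5]: (182.7+117.6)/2 × 1 = 150.15
  Sum = 2821.375 µg/L·hr
IV tail: 117.6/0.441 = 266.667; AUC_iv,0→∞ = 2821.375 + 266.667 = 3088.042 µg/L·hr
Trapezoidal AUC_0→8.5 (subcutaneous injection):
  [0→1]: (0.0+570.4)/2 × 1 = 285.2
  [1→7]: (570.4+46.2)/2 × 6 = 1849.8
  [7→8.5]: (46.2+23.8)/2 × 1.5 = 52.5
  Sum = 2187.5 µg/L·hr
subcutaneous injection tail: 23.8/0.441 = 53.968; AUC_ev,0→∞ = 2187.5 + 53.968 = 2241.468 µg/L·hr
F = (AUC_ev/D_ev)/(AUC_iv/D_iv) = (2241.468/37.5)/(3088.042/25) = 59.77248/123.52168 = 0.4839

F = 0.484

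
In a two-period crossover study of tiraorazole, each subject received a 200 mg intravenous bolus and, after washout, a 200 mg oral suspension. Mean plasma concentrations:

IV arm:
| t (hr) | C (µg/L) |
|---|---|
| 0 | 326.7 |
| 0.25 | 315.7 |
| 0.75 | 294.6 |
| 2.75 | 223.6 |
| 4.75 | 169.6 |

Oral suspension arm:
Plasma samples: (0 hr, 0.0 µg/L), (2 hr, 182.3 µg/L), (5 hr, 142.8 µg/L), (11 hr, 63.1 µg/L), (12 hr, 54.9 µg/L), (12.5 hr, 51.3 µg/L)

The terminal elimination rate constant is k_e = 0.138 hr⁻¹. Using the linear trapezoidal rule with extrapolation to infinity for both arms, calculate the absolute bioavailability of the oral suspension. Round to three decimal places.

F = 0.735

Trapezoidal AUC_0→4.75 (IV):
  [0→0.25]: (326.7+315.7)/2 × 0.25 = 80.3
  [0.25→0.75]: (315.7+294.6)/2 × 0.5 = 152.575
  [0.75→2.75]: (294.6+223.6)/2 × 2 = 518.2
  [2.75→4.75]: (223.6+169.6)/2 × 2 = 393.2
  Sum = 1144.275 µg/L·hr
IV tail: 169.6/0.138 = 1228.986; AUC_iv,0→∞ = 1144.275 + 1228.986 = 2373.261 µg/L·hr
Trapezoidal AUC_0→12.5 (oral suspension):
  [0→2]: (0.0+182.3)/2 × 2 = 182.3
  [2→5]: (182.3+142.8)/2 × 3 = 487.65
  [5→11]: (142.8+63.1)/2 × 6 = 617.7
  [11→12]: (63.1+54.9)/2 × 1 = 59.0
  [12→12.5]: (54.9+51.3)/2 × 0.5 = 26.55
  Sum = 1373.2 µg/L·hr
oral suspension tail: 51.3/0.138 = 371.739; AUC_ev,0→∞ = 1373.2 + 371.739 = 1744.939 µg/L·hr
F = (AUC_ev/D_ev)/(AUC_iv/D_iv) = (1744.939/200)/(2373.261/200) = 8.724695/11.866305 = 0.7352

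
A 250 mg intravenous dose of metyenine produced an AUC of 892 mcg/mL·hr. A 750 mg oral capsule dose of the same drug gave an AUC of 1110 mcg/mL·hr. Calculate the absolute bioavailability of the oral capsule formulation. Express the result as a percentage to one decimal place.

F = 41.5%

F = (AUC_ev / D_ev) / (AUC_iv / D_iv)
  = (1110/750) / (892/250)
  = 1.48 / 3.568 = 0.4148
  = 41.48%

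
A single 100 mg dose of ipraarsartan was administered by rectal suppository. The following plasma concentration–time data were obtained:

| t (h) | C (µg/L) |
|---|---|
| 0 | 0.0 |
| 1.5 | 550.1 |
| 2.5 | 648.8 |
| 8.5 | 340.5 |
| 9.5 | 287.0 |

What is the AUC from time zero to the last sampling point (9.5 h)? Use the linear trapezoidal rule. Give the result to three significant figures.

AUC = 4290 µg/L·h

Trapezoidal AUC_0→9.5:
  [0→1.5]: (0.0+550.1)/2 × 1.5 = 412.575
  [1.5→2.5]: (550.1+648.8)/2 × 1 = 599.45
  [2.5→8.5]: (648.8+340.5)/2 × 6 = 2967.9
  [8.5→9.5]: (340.5+287.0)/2 × 1 = 313.75
  Sum = 4293.675 µg/L·h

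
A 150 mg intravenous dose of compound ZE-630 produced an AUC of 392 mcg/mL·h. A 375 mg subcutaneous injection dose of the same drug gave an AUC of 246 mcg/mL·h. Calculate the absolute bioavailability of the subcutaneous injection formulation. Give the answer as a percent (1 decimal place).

F = 25.1%

F = (AUC_ev / D_ev) / (AUC_iv / D_iv)
  = (246/375) / (392/150)
  = 0.656 / 2.61333 = 0.2510
  = 25.10%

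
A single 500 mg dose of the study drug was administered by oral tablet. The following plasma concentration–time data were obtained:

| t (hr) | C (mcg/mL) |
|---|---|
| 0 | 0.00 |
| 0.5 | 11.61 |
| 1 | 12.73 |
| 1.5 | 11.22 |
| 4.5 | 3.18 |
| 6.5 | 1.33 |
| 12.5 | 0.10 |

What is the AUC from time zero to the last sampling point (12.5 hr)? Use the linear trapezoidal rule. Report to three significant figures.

Trapezoidal AUC_0→12.5:
  [0→0.5]: (0.00+11.61)/2 × 0.5 = 2.9025
  [0.5→1]: (11.61+12.73)/2 × 0.5 = 6.085
  [1→1.5]: (12.73+11.22)/2 × 0.5 = 5.9875
  [1.5→4.5]: (11.22+3.18)/2 × 3 = 21.6
  [4.5→6.5]: (3.18+1.33)/2 × 2 = 4.51
  [6.5→12.5]: (1.33+0.10)/2 × 6 = 4.29
  Sum = 45.375 mcg/mL·hr

AUC = 45.4 mcg/mL·hr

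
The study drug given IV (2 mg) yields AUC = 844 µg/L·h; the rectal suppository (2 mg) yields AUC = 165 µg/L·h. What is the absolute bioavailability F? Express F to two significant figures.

F = 0.20

F = (AUC_ev / D_ev) / (AUC_iv / D_iv)
  = (165/2) / (844/2)
  = 82.5 / 422 = 0.1955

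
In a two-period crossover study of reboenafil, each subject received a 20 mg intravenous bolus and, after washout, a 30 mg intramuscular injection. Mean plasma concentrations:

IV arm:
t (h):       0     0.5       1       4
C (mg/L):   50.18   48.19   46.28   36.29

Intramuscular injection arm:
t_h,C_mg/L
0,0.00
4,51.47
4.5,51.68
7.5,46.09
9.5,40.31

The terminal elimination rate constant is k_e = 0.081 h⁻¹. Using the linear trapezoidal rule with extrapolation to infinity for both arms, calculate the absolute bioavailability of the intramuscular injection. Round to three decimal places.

F = 0.924

Trapezoidal AUC_0→4 (IV):
  [0→0.5]: (50.18+48.19)/2 × 0.5 = 24.5925
  [0.5→1]: (48.19+46.28)/2 × 0.5 = 23.6175
  [1→4]: (46.28+36.29)/2 × 3 = 123.855
  Sum = 172.065 mg/L·h
IV tail: 36.29/0.081 = 448.025; AUC_iv,0→∞ = 172.065 + 448.025 = 620.09 mg/L·h
Trapezoidal AUC_0→9.5 (intramuscular injection):
  [0→4]: (0.00+51.47)/2 × 4 = 102.94
  [4→4.5]: (51.47+51.68)/2 × 0.5 = 25.7875
  [4.5→7.5]: (51.68+46.09)/2 × 3 = 146.655
  [7.5→9.5]: (46.09+40.31)/2 × 2 = 86.4
  Sum = 361.7825 mg/L·h
intramuscular injection tail: 40.31/0.081 = 497.654; AUC_ev,0→∞ = 361.7825 + 497.654 = 859.4365 mg/L·h
F = (AUC_ev/D_ev)/(AUC_iv/D_iv) = (859.4365/30)/(620.09/20) = 28.6479/31.0045 = 0.9240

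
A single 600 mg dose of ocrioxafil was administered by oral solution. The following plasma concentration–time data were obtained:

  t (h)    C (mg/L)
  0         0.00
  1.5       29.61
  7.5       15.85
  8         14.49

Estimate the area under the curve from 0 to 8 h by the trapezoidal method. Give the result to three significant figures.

AUC = 166 mg/L·h

Trapezoidal AUC_0→8:
  [0→1.5]: (0.00+29.61)/2 × 1.5 = 22.2075
  [1.5→7.5]: (29.61+15.85)/2 × 6 = 136.38
  [7.5→8]: (15.85+14.49)/2 × 0.5 = 7.585
  Sum = 166.1725 mg/L·h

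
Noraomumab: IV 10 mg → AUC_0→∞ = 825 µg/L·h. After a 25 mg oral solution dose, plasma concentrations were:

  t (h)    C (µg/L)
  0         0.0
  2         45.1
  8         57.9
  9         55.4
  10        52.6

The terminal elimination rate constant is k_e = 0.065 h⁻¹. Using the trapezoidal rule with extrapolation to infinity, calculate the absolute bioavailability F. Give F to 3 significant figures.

F = 0.618

Trapezoidal AUC_0→10 (oral solution):
  [0→2]: (0.0+45.1)/2 × 2 = 45.1
  [2→8]: (45.1+57.9)/2 × 6 = 309.0
  [8→9]: (57.9+55.4)/2 × 1 = 56.65
  [9→10]: (55.4+52.6)/2 × 1 = 54.0
  Sum = 464.75 µg/L·h
Tail: C_last/k_e = 52.6/0.065 = 809.231
AUC_0→∞ (oral solution) = 464.75 + 809.231 = 1273.981 µg/L·h
F = (AUC_ev/D_ev)/(AUC_iv/D_iv) = (1273.981/25)/(825/10) = 50.95924/82.5 = 0.6177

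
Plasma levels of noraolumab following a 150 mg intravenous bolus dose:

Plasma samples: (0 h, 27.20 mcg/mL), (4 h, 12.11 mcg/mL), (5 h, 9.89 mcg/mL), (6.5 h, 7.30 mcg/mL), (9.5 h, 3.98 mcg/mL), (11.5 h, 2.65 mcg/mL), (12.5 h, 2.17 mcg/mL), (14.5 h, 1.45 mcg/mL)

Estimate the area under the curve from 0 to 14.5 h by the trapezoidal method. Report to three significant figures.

Trapezoidal AUC_0→14.5:
  [0→4]: (27.20+12.11)/2 × 4 = 78.62
  [4→5]: (12.11+9.89)/2 × 1 = 11.0
  [5→6.5]: (9.89+7.30)/2 × 1.5 = 12.8925
  [6.5→9.5]: (7.30+3.98)/2 × 3 = 16.92
  [9.5→11.5]: (3.98+2.65)/2 × 2 = 6.63
  [11.5→12.5]: (2.65+2.17)/2 × 1 = 2.41
  [12.5→14.5]: (2.17+1.45)/2 × 2 = 3.62
  Sum = 132.0925 mcg/mL·h

AUC = 132 mcg/mL·h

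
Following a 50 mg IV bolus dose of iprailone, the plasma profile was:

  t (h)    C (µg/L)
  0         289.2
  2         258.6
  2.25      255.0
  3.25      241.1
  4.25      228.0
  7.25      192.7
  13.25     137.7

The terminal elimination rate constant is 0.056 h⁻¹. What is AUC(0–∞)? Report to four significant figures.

Trapezoidal AUC_0→13.25:
  [0→2]: (289.2+258.6)/2 × 2 = 547.8
  [2→2.25]: (258.6+255.0)/2 × 0.25 = 64.2
  [2.25→3.25]: (255.0+241.1)/2 × 1 = 248.05
  [3.25→4.25]: (241.1+228.0)/2 × 1 = 234.55
  [4.25→7.25]: (228.0+192.7)/2 × 3 = 631.05
  [7.25→13.25]: (192.7+137.7)/2 × 6 = 991.2
  Sum = 2716.85 µg/L·h
Extrapolated tail: C_last / k_e = 137.7 / 0.056 = 2458.929
AUC_0→∞ = 2716.85 + 2458.929 = 5175.779 µg/L·h

AUC = 5176 µg/L·h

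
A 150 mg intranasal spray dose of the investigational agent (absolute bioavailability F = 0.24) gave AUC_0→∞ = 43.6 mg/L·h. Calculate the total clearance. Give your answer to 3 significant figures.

CL = 0.826 L/h

CL = F × Dose / AUC_0→∞
   = 0.24 × 150 / 43.6 = 0.825688 L/h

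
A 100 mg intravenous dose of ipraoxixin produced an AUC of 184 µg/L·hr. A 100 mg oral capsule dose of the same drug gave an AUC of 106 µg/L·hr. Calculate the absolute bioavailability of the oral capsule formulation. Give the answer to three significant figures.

F = 0.576

F = (AUC_ev / D_ev) / (AUC_iv / D_iv)
  = (106/100) / (184/100)
  = 1.06 / 1.84 = 0.5761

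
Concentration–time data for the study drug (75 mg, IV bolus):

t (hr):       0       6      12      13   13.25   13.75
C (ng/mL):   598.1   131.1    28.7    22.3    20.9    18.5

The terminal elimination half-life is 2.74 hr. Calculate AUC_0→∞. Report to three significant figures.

AUC = 2780 ng/mL·hr

Trapezoidal AUC_0→13.75:
  [0→6]: (598.1+131.1)/2 × 6 = 2187.6
  [6→12]: (131.1+28.7)/2 × 6 = 479.4
  [12→13]: (28.7+22.3)/2 × 1 = 25.5
  [13→13.25]: (22.3+20.9)/2 × 0.25 = 5.4
  [13.25→13.75]: (20.9+18.5)/2 × 0.5 = 9.85
  Sum = 2707.75 ng/mL·hr
k_e = ln2 / t½ = 0.693147 / 2.74 = 0.2530 hr^-1
Extrapolated tail: C_last / k_e = 18.5 / 0.253 = 73.123
AUC_0→∞ = 2707.75 + 73.123 = 2780.873 ng/mL·hr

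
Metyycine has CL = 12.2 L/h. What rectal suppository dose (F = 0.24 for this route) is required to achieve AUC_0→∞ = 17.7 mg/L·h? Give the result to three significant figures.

Dose = CL × AUC_0→∞ / F
     = 12.2 × 17.7 / 0.24 = 899.75 mg

Dose = 900 mg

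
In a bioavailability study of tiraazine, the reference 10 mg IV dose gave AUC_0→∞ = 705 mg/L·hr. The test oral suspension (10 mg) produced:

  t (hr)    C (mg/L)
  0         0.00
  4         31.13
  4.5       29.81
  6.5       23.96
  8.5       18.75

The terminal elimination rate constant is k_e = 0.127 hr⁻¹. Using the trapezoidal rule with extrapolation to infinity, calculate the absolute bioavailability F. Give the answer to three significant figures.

F = 0.456

Trapezoidal AUC_0→8.5 (oral suspension):
  [0→4]: (0.00+31.13)/2 × 4 = 62.26
  [4→4.5]: (31.13+29.81)/2 × 0.5 = 15.235
  [4.5→6.5]: (29.81+23.96)/2 × 2 = 53.77
  [6.5→8.5]: (23.96+18.75)/2 × 2 = 42.71
  Sum = 173.975 mg/L·hr
Tail: C_last/k_e = 18.75/0.127 = 147.638
AUC_0→∞ (oral suspension) = 173.975 + 147.638 = 321.613 mg/L·hr
F = (AUC_ev/D_ev)/(AUC_iv/D_iv) = (321.613/10)/(705/10) = 32.1613/70.5 = 0.4562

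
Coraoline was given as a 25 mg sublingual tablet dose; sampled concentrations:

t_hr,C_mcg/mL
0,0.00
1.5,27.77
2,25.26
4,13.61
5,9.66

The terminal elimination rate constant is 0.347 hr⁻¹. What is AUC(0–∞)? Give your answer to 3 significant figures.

Trapezoidal AUC_0→5:
  [0→1.5]: (0.00+27.77)/2 × 1.5 = 20.8275
  [1.5→2]: (27.77+25.26)/2 × 0.5 = 13.2575
  [2→4]: (25.26+13.61)/2 × 2 = 38.87
  [4→5]: (13.61+9.66)/2 × 1 = 11.635
  Sum = 84.59 mcg/mL·hr
Extrapolated tail: C_last / k_e = 9.66 / 0.347 = 27.839
AUC_0→∞ = 84.59 + 27.839 = 112.429 mcg/mL·hr

AUC = 112 mcg/mL·hr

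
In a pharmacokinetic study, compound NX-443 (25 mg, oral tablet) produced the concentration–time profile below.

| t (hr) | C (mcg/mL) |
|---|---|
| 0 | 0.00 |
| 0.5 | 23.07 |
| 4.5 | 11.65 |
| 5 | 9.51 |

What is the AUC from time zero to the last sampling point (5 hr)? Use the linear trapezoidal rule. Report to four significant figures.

AUC = 80.50 mcg/mL·hr

Trapezoidal AUC_0→5:
  [0→0.5]: (0.00+23.07)/2 × 0.5 = 5.7675
  [0.5→4.5]: (23.07+11.65)/2 × 4 = 69.44
  [4.5→5]: (11.65+9.51)/2 × 0.5 = 5.29
  Sum = 80.4975 mcg/mL·hr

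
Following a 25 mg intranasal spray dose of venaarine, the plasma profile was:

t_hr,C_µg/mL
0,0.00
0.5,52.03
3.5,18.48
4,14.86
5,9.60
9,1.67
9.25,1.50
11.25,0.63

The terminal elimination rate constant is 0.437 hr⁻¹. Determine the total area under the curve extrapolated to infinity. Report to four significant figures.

Trapezoidal AUC_0→11.25:
  [0→0.5]: (0.00+52.03)/2 × 0.5 = 13.0075
  [0.5→3.5]: (52.03+18.48)/2 × 3 = 105.765
  [3.5→4]: (18.48+14.86)/2 × 0.5 = 8.335
  [4→5]: (14.86+9.60)/2 × 1 = 12.23
  [5→9]: (9.60+1.67)/2 × 4 = 22.54
  [9→9.25]: (1.67+1.50)/2 × 0.25 = 0.39625
  [9.25→11.25]: (1.50+0.63)/2 × 2 = 2.13
  Sum = 164.40375 µg/mL·hr
Extrapolated tail: C_last / k_e = 0.63 / 0.437 = 1.442
AUC_0→∞ = 164.40375 + 1.442 = 165.84575 µg/mL·hr

AUC = 165.8 µg/mL·hr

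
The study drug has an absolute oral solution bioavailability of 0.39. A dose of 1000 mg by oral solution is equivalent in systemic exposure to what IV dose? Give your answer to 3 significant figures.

Systemic exposure from an extravascular dose = F × D_ev, so the equivalent IV dose is F × D_ev.
D_iv = F × D_ev = 0.39 × 1000 = 390 mg

D_iv = 390 mg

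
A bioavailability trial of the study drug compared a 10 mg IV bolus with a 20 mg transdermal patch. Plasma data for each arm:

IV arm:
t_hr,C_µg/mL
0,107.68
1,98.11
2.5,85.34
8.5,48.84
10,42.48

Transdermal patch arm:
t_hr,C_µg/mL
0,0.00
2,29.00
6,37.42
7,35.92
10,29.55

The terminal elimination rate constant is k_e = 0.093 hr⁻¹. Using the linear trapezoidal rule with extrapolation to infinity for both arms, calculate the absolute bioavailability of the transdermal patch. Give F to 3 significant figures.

Trapezoidal AUC_0→10 (IV):
  [0→1]: (107.68+98.11)/2 × 1 = 102.895
  [1→2.5]: (98.11+85.34)/2 × 1.5 = 137.5875
  [2.5→8.5]: (85.34+48.84)/2 × 6 = 402.54
  [8.5→10]: (48.84+42.48)/2 × 1.5 = 68.49
  Sum = 711.5125 µg/mL·hr
IV tail: 42.48/0.093 = 456.774; AUC_iv,0→∞ = 711.5125 + 456.774 = 1168.2865 µg/mL·hr
Trapezoidal AUC_0→10 (transdermal patch):
  [0→2]: (0.00+29.00)/2 × 2 = 29.0
  [2→6]: (29.00+37.42)/2 × 4 = 132.84
  [6→7]: (37.42+35.92)/2 × 1 = 36.67
  [7→10]: (35.92+29.55)/2 × 3 = 98.205
  Sum = 296.715 µg/mL·hr
transdermal patch tail: 29.55/0.093 = 317.742; AUC_ev,0→∞ = 296.715 + 317.742 = 614.457 µg/mL·hr
F = (AUC_ev/D_ev)/(AUC_iv/D_iv) = (614.457/20)/(1168.2865/10) = 30.72285/116.82865 = 0.2630

F = 0.263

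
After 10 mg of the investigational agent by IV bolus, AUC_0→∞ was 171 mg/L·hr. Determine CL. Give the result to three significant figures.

CL = Dose_iv / AUC_0→∞
   = 10 / 171 = 0.0584795 L/hr

CL = 0.0585 L/hr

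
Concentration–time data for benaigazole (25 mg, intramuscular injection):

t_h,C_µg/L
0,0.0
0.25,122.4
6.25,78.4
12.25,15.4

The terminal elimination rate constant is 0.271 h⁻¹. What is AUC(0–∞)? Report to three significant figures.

Trapezoidal AUC_0→12.25:
  [0→0.25]: (0.0+122.4)/2 × 0.25 = 15.3
  [0.25→6.25]: (122.4+78.4)/2 × 6 = 602.4
  [6.25→12.25]: (78.4+15.4)/2 × 6 = 281.4
  Sum = 899.1 µg/L·h
Extrapolated tail: C_last / k_e = 15.4 / 0.271 = 56.827
AUC_0→∞ = 899.1 + 56.827 = 955.927 µg/L·h

AUC = 956 µg/L·h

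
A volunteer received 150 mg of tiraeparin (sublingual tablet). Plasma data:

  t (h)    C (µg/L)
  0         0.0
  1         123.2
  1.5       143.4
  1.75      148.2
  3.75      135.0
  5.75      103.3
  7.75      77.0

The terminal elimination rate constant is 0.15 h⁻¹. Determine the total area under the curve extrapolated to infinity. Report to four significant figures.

Trapezoidal AUC_0→7.75:
  [0→1]: (0.0+123.2)/2 × 1 = 61.6
  [1→1.5]: (123.2+143.4)/2 × 0.5 = 66.65
  [1.5→1.75]: (143.4+148.2)/2 × 0.25 = 36.45
  [1.75→3.75]: (148.2+135.0)/2 × 2 = 283.2
  [3.75→5.75]: (135.0+103.3)/2 × 2 = 238.3
  [5.75→7.75]: (103.3+77.0)/2 × 2 = 180.3
  Sum = 866.5 µg/L·h
Extrapolated tail: C_last / k_e = 77.0 / 0.15 = 513.333
AUC_0→∞ = 866.5 + 513.333 = 1379.833 µg/L·h

AUC = 1380 µg/L·h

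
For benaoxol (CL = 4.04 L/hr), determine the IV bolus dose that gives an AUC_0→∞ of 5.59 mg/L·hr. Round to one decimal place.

Dose_iv = CL × AUC_0→∞
     = 4.04 × 5.59 = 22.5836 mg

Dose = 22.6 mg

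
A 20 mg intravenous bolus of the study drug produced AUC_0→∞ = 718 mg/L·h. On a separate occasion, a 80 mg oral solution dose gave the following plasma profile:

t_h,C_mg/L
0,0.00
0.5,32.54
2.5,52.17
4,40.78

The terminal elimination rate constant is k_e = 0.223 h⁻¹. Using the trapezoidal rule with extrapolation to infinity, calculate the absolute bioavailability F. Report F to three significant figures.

F = 0.120

Trapezoidal AUC_0→4 (oral solution):
  [0→0.5]: (0.00+32.54)/2 × 0.5 = 8.135
  [0.5→2.5]: (32.54+52.17)/2 × 2 = 84.71
  [2.5→4]: (52.17+40.78)/2 × 1.5 = 69.7125
  Sum = 162.5575 mg/L·h
Tail: C_last/k_e = 40.78/0.223 = 182.870
AUC_0→∞ (oral solution) = 162.5575 + 182.870 = 345.4275 mg/L·h
F = (AUC_ev/D_ev)/(AUC_iv/D_iv) = (345.4275/80)/(718/20) = 4.31784/35.9 = 0.1203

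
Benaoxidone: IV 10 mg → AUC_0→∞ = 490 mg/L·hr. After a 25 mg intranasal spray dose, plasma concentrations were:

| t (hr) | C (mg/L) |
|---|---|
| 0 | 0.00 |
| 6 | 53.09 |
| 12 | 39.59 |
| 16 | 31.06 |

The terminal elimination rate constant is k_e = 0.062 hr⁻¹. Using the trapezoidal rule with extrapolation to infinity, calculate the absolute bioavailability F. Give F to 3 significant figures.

Trapezoidal AUC_0→16 (intranasal spray):
  [0→6]: (0.00+53.09)/2 × 6 = 159.27
  [6→12]: (53.09+39.59)/2 × 6 = 278.04
  [12→16]: (39.59+31.06)/2 × 4 = 141.3
  Sum = 578.61 mg/L·hr
Tail: C_last/k_e = 31.06/0.062 = 500.968
AUC_0→∞ (intranasal spray) = 578.61 + 500.968 = 1079.578 mg/L·hr
F = (AUC_ev/D_ev)/(AUC_iv/D_iv) = (1079.578/25)/(490/10) = 43.18312/49 = 0.8813

F = 0.881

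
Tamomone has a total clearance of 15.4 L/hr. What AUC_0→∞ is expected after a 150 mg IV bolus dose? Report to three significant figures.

AUC = 9.74 mg/L·hr

AUC_0→∞ = Dose_iv / CL
        = 150 / 15.4 = 9.74026 mg/L·hr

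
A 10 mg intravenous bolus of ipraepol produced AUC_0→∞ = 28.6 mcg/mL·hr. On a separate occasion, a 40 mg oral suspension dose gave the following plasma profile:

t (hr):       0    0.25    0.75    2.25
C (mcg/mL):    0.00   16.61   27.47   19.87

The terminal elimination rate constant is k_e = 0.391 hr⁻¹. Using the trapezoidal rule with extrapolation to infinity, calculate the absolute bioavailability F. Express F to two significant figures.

F = 0.87

Trapezoidal AUC_0→2.25 (oral suspension):
  [0→0.25]: (0.00+16.61)/2 × 0.25 = 2.07625
  [0.25→0.75]: (16.61+27.47)/2 × 0.5 = 11.02
  [0.75→2.25]: (27.47+19.87)/2 × 1.5 = 35.505
  Sum = 48.60125 mcg/mL·hr
Tail: C_last/k_e = 19.87/0.391 = 50.818
AUC_0→∞ (oral suspension) = 48.60125 + 50.818 = 99.41925 mcg/mL·hr
F = (AUC_ev/D_ev)/(AUC_iv/D_iv) = (99.41925/40)/(28.6/10) = 2.48548/2.86 = 0.8690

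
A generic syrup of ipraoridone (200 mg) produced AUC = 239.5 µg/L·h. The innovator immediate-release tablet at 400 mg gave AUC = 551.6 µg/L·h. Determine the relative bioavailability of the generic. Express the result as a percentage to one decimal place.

F_rel = (AUC_test/D_test) / (AUC_ref/D_ref)
      = (239.5/200) / (551.6/400)
      = 1.1975 / 1.379 = 0.8684 = 86.84%

F_rel = 86.8%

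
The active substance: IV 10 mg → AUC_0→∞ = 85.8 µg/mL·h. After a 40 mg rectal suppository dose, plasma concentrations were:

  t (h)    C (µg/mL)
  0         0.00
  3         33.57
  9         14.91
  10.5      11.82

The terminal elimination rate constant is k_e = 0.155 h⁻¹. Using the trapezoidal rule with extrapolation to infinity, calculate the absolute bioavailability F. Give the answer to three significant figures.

Trapezoidal AUC_0→10.5 (rectal suppository):
  [0→3]: (0.00+33.57)/2 × 3 = 50.355
  [3→9]: (33.57+14.91)/2 × 6 = 145.44
  [9→10.5]: (14.91+11.82)/2 × 1.5 = 20.0475
  Sum = 215.8425 µg/mL·h
Tail: C_last/k_e = 11.82/0.155 = 76.258
AUC_0→∞ (rectal suppository) = 215.8425 + 76.258 = 292.1005 µg/mL·h
F = (AUC_ev/D_ev)/(AUC_iv/D_iv) = (292.1005/40)/(85.8/10) = 7.3025125/8.58 = 0.8511

F = 0.851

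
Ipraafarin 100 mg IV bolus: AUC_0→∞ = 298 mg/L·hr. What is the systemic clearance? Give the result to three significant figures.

CL = 0.336 L/hr

CL = Dose_iv / AUC_0→∞
   = 100 / 298 = 0.33557 L/hr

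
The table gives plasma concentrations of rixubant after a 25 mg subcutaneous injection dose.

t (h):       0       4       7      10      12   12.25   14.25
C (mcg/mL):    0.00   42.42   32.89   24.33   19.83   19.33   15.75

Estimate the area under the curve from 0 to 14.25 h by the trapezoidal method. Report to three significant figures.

AUC = 368 mcg/mL·h

Trapezoidal AUC_0→14.25:
  [0→4]: (0.00+42.42)/2 × 4 = 84.84
  [4→7]: (42.42+32.89)/2 × 3 = 112.965
  [7→10]: (32.89+24.33)/2 × 3 = 85.83
  [10→12]: (24.33+19.83)/2 × 2 = 44.16
  [12→12.25]: (19.83+19.33)/2 × 0.25 = 4.895
  [12.25→14.25]: (19.33+15.75)/2 × 2 = 35.08
  Sum = 367.77 mcg/mL·h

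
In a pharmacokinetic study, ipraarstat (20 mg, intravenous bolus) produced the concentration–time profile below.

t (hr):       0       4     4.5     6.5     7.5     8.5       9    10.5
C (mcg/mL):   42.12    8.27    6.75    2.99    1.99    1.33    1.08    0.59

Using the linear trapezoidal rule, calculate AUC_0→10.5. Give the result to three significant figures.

AUC = 120 mcg/mL·hr

Trapezoidal AUC_0→10.5:
  [0→4]: (42.12+8.27)/2 × 4 = 100.78
  [4→4.5]: (8.27+6.75)/2 × 0.5 = 3.755
  [4.5→6.5]: (6.75+2.99)/2 × 2 = 9.74
  [6.5→7.5]: (2.99+1.99)/2 × 1 = 2.49
  [7.5→8.5]: (1.99+1.33)/2 × 1 = 1.66
  [8.5→9]: (1.33+1.08)/2 × 0.5 = 0.6025
  [9→10.5]: (1.08+0.59)/2 × 1.5 = 1.2525
  Sum = 120.28 mcg/mL·hr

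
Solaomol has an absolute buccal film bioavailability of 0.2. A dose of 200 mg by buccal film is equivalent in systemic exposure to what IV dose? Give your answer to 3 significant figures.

D_iv = 40.0 mg

Systemic exposure from an extravascular dose = F × D_ev, so the equivalent IV dose is F × D_ev.
D_iv = F × D_ev = 0.2 × 200 = 40 mg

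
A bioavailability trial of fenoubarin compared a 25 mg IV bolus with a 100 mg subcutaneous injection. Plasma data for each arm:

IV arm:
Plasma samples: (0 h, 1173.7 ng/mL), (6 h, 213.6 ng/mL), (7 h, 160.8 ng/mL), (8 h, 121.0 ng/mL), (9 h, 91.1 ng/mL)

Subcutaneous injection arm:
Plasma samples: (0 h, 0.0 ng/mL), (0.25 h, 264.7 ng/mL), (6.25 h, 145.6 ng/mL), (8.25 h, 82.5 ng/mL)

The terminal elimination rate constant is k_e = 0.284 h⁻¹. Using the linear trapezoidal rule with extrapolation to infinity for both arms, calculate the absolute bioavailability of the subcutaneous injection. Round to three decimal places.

F = 0.091

Trapezoidal AUC_0→9 (IV):
  [0→6]: (1173.7+213.6)/2 × 6 = 4161.9
  [6→7]: (213.6+160.8)/2 × 1 = 187.2
  [7→8]: (160.8+121.0)/2 × 1 = 140.9
  [8→9]: (121.0+91.1)/2 × 1 = 106.05
  Sum = 4596.05 ng/mL·h
IV tail: 91.1/0.284 = 320.775; AUC_iv,0→∞ = 4596.05 + 320.775 = 4916.825 ng/mL·h
Trapezoidal AUC_0→8.25 (subcutaneous injection):
  [0→0.25]: (0.0+264.7)/2 × 0.25 = 33.0875
  [0.25→6.25]: (264.7+145.6)/2 × 6 = 1230.9
  [6.25→8.25]: (145.6+82.5)/2 × 2 = 228.1
  Sum = 1492.0875 ng/mL·h
subcutaneous injection tail: 82.5/0.284 = 290.493; AUC_ev,0→∞ = 1492.0875 + 290.493 = 1782.5805 ng/mL·h
F = (AUC_ev/D_ev)/(AUC_iv/D_iv) = (1782.5805/100)/(4916.825/25) = 17.825805/196.673 = 0.0906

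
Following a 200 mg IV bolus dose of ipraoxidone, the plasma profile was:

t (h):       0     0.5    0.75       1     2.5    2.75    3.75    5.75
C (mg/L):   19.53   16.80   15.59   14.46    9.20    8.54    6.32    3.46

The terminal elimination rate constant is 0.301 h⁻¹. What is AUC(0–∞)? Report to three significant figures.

AUC = 65.6 mg/L·h

Trapezoidal AUC_0→5.75:
  [0→0.5]: (19.53+16.80)/2 × 0.5 = 9.0825
  [0.5→0.75]: (16.80+15.59)/2 × 0.25 = 4.04875
  [0.75→1]: (15.59+14.46)/2 × 0.25 = 3.75625
  [1→2.5]: (14.46+9.20)/2 × 1.5 = 17.745
  [2.5→2.75]: (9.20+8.54)/2 × 0.25 = 2.2175
  [2.75→3.75]: (8.54+6.32)/2 × 1 = 7.43
  [3.75→5.75]: (6.32+3.46)/2 × 2 = 9.78
  Sum = 54.06 mg/L·h
Extrapolated tail: C_last / k_e = 3.46 / 0.301 = 11.495
AUC_0→∞ = 54.06 + 11.495 = 65.555 mg/L·h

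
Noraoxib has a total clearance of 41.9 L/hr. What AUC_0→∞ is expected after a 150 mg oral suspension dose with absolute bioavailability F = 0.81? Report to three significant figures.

AUC_0→∞ = F × Dose / CL
        = 0.81 × 150 / 41.9 = 2.89976 mg/L·hr

AUC = 2.90 mg/L·hr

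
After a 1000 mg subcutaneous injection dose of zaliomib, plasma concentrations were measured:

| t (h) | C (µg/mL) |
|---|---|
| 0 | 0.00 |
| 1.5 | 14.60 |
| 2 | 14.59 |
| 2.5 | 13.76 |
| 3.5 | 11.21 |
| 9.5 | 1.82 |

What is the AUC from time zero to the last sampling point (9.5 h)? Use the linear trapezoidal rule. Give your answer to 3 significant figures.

AUC = 76.9 µg/mL·h

Trapezoidal AUC_0→9.5:
  [0→1.5]: (0.00+14.60)/2 × 1.5 = 10.95
  [1.5→2]: (14.60+14.59)/2 × 0.5 = 7.2975
  [2→2.5]: (14.59+13.76)/2 × 0.5 = 7.0875
  [2.5→3.5]: (13.76+11.21)/2 × 1 = 12.485
  [3.5→9.5]: (11.21+1.82)/2 × 6 = 39.09
  Sum = 76.91 µg/mL·h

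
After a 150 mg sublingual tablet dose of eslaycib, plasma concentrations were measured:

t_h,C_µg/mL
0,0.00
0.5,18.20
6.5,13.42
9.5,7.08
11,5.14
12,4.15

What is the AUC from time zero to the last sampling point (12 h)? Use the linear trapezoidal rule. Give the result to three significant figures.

Trapezoidal AUC_0→12:
  [0→0.5]: (0.00+18.20)/2 × 0.5 = 4.55
  [0.5→6.5]: (18.20+13.42)/2 × 6 = 94.86
  [6.5→9.5]: (13.42+7.08)/2 × 3 = 30.75
  [9.5→11]: (7.08+5.14)/2 × 1.5 = 9.165
  [11→12]: (5.14+4.15)/2 × 1 = 4.645
  Sum = 143.97 µg/mL·h

AUC = 144 µg/mL·h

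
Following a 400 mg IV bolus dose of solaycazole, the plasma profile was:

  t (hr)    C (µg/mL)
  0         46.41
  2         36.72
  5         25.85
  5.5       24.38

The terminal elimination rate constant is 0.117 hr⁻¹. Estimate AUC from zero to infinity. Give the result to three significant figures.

Trapezoidal AUC_0→5.5:
  [0→2]: (46.41+36.72)/2 × 2 = 83.13
  [2→5]: (36.72+25.85)/2 × 3 = 93.855
  [5→5.5]: (25.85+24.38)/2 × 0.5 = 12.5575
  Sum = 189.5425 µg/mL·hr
Extrapolated tail: C_last / k_e = 24.38 / 0.117 = 208.376
AUC_0→∞ = 189.5425 + 208.376 = 397.9185 µg/mL·hr

AUC = 398 µg/mL·hr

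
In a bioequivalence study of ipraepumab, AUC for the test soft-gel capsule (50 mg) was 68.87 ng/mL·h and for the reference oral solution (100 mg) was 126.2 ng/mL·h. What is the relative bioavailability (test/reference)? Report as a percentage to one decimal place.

F_rel = 109.1%

F_rel = (AUC_test/D_test) / (AUC_ref/D_ref)
      = (68.87/50) / (126.2/100)
      = 1.3774 / 1.262 = 1.0914 = 109.14%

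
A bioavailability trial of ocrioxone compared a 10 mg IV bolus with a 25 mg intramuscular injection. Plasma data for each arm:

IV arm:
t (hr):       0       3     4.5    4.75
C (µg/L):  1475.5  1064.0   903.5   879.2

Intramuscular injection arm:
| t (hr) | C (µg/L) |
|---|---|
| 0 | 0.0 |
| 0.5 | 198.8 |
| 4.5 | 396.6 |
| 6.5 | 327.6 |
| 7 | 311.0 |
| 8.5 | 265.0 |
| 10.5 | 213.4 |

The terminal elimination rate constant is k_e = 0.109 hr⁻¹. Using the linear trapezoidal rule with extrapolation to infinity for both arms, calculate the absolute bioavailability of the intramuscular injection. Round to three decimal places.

Trapezoidal AUC_0→4.75 (IV):
  [0→3]: (1475.5+1064.0)/2 × 3 = 3809.25
  [3→4.5]: (1064.0+903.5)/2 × 1.5 = 1475.625
  [4.5→4.75]: (903.5+879.2)/2 × 0.25 = 222.8375
  Sum = 5507.7125 µg/L·hr
IV tail: 879.2/0.109 = 8066.055; AUC_iv,0→∞ = 5507.7125 + 8066.055 = 13573.7675 µg/L·hr
Trapezoidal AUC_0→10.5 (intramuscular injection):
  [0→0.5]: (0.0+198.8)/2 × 0.5 = 49.7
  [0.5→4.5]: (198.8+396.6)/2 × 4 = 1190.8
  [4.5→6.5]: (396.6+327.6)/2 × 2 = 724.2
  [6.5→7]: (327.6+311.0)/2 × 0.5 = 159.65
  [7→8.5]: (311.0+265.0)/2 × 1.5 = 432.0
  [8.5→10.5]: (265.0+213.4)/2 × 2 = 478.4
  Sum = 3034.75 µg/L·hr
intramuscular injection tail: 213.4/0.109 = 1957.798; AUC_ev,0→∞ = 3034.75 + 1957.798 = 4992.548 µg/L·hr
F = (AUC_ev/D_ev)/(AUC_iv/D_iv) = (4992.548/25)/(13573.7675/10) = 199.70192/1357.38 = 0.1471

F = 0.147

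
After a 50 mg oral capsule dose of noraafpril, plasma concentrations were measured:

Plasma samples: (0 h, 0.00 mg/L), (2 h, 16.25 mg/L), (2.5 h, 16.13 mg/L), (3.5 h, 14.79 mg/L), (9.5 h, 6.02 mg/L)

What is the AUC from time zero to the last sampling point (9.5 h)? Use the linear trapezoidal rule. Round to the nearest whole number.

Trapezoidal AUC_0→9.5:
  [0→2]: (0.00+16.25)/2 × 2 = 16.25
  [2→2.5]: (16.25+16.13)/2 × 0.5 = 8.095
  [2.5→3.5]: (16.13+14.79)/2 × 1 = 15.46
  [3.5→9.5]: (14.79+6.02)/2 × 6 = 62.43
  Sum = 102.235 mg/L·h

AUC = 102 mg/L·h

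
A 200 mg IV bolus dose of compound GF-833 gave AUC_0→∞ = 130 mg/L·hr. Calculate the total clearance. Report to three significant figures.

CL = 1.54 L/hr

CL = Dose_iv / AUC_0→∞
   = 200 / 130 = 1.53846 L/hr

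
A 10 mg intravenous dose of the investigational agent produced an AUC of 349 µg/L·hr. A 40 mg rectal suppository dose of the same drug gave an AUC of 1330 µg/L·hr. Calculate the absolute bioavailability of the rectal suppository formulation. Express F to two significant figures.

F = (AUC_ev / D_ev) / (AUC_iv / D_iv)
  = (1330/40) / (349/10)
  = 33.25 / 34.9 = 0.9527

F = 0.95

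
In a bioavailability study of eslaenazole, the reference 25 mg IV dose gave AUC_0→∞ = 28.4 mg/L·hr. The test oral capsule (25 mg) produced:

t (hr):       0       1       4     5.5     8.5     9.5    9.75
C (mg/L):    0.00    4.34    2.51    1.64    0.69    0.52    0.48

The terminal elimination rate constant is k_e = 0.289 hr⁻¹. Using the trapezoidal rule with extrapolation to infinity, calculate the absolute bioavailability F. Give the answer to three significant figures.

Trapezoidal AUC_0→9.75 (oral capsule):
  [0→1]: (0.00+4.34)/2 × 1 = 2.17
  [1→4]: (4.34+2.51)/2 × 3 = 10.275
  [4→5.5]: (2.51+1.64)/2 × 1.5 = 3.1125
  [5.5→8.5]: (1.64+0.69)/2 × 3 = 3.495
  [8.5→9.5]: (0.69+0.52)/2 × 1 = 0.605
  [9.5→9.75]: (0.52+0.48)/2 × 0.25 = 0.125
  Sum = 19.7825 mg/L·hr
Tail: C_last/k_e = 0.48/0.289 = 1.661
AUC_0→∞ (oral capsule) = 19.7825 + 1.661 = 21.4435 mg/L·hr
F = (AUC_ev/D_ev)/(AUC_iv/D_iv) = (21.4435/25)/(28.4/25) = 0.85774/1.136 = 0.7551

F = 0.755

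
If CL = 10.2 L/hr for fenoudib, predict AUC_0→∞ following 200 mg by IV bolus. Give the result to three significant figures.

AUC = 19.6 mg/L·hr

AUC_0→∞ = Dose_iv / CL
        = 200 / 10.2 = 19.6078 mg/L·hr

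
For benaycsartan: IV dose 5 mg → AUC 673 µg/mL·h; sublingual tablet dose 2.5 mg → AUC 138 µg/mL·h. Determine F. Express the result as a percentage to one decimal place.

F = 41.0%

F = (AUC_ev / D_ev) / (AUC_iv / D_iv)
  = (138/2.5) / (673/5)
  = 55.2 / 134.6 = 0.4101
  = 41.01%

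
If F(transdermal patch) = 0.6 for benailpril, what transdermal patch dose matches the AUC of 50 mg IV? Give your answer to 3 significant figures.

D_transdermal = 83.3 mg

For equal systemic exposure: F × D_ev = D_iv
D_ev = D_iv / F = 50 / 0.6 = 83.3333 mg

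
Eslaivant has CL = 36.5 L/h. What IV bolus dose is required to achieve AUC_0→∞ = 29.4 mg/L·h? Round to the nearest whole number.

Dose = 1073 mg

Dose_iv = CL × AUC_0→∞
     = 36.5 × 29.4 = 1073.1 mg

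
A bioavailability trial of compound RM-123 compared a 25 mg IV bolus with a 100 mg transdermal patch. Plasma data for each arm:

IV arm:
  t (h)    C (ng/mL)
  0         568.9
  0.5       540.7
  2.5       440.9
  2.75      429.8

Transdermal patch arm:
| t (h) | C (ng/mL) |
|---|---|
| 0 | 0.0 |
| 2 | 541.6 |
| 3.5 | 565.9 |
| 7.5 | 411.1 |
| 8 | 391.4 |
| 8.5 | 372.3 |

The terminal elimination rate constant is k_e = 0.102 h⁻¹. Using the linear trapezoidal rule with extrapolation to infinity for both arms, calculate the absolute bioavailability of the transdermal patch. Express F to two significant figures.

F = 0.33

Trapezoidal AUC_0→2.75 (IV):
  [0→0.5]: (568.9+540.7)/2 × 0.5 = 277.4
  [0.5→2.5]: (540.7+440.9)/2 × 2 = 981.6
  [2.5→2.75]: (440.9+429.8)/2 × 0.25 = 108.8375
  Sum = 1367.8375 ng/mL·h
IV tail: 429.8/0.102 = 4213.725; AUC_iv,0→∞ = 1367.8375 + 4213.725 = 5581.5625 ng/mL·h
Trapezoidal AUC_0→8.5 (transdermal patch):
  [0→2]: (0.0+541.6)/2 × 2 = 541.6
  [2→3.5]: (541.6+565.9)/2 × 1.5 = 830.625
  [3.5→7.5]: (565.9+411.1)/2 × 4 = 1954.0
  [7.5→8]: (411.1+391.4)/2 × 0.5 = 200.625
  [8→8.5]: (391.4+372.3)/2 × 0.5 = 190.925
  Sum = 3717.775 ng/mL·h
transdermal patch tail: 372.3/0.102 = 3650.000; AUC_ev,0→∞ = 3717.775 + 3650.000 = 7367.775 ng/mL·h
F = (AUC_ev/D_ev)/(AUC_iv/D_iv) = (7367.775/100)/(5581.5625/25) = 73.67775/223.2625 = 0.3300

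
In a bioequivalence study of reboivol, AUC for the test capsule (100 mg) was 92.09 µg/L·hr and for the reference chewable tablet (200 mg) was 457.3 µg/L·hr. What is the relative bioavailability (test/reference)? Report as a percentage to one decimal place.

F_rel = (AUC_test/D_test) / (AUC_ref/D_ref)
      = (92.09/100) / (457.3/200)
      = 0.9209 / 2.2865 = 0.4028 = 40.28%

F_rel = 40.3%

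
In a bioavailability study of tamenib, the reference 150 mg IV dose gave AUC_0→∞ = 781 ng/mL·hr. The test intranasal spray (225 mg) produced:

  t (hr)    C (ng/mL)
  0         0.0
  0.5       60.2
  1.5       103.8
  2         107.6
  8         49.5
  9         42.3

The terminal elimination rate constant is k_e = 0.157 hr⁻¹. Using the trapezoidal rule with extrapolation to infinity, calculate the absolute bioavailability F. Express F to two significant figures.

Trapezoidal AUC_0→9 (intranasal spray):
  [0→0.5]: (0.0+60.2)/2 × 0.5 = 15.05
  [0.5→1.5]: (60.2+103.8)/2 × 1 = 82.0
  [1.5→2]: (103.8+107.6)/2 × 0.5 = 52.85
  [2→8]: (107.6+49.5)/2 × 6 = 471.3
  [8→9]: (49.5+42.3)/2 × 1 = 45.9
  Sum = 667.1 ng/mL·hr
Tail: C_last/k_e = 42.3/0.157 = 269.427
AUC_0→∞ (intranasal spray) = 667.1 + 269.427 = 936.527 ng/mL·hr
F = (AUC_ev/D_ev)/(AUC_iv/D_iv) = (936.527/225)/(781/150) = 4.16234/5.20667 = 0.7994

F = 0.80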